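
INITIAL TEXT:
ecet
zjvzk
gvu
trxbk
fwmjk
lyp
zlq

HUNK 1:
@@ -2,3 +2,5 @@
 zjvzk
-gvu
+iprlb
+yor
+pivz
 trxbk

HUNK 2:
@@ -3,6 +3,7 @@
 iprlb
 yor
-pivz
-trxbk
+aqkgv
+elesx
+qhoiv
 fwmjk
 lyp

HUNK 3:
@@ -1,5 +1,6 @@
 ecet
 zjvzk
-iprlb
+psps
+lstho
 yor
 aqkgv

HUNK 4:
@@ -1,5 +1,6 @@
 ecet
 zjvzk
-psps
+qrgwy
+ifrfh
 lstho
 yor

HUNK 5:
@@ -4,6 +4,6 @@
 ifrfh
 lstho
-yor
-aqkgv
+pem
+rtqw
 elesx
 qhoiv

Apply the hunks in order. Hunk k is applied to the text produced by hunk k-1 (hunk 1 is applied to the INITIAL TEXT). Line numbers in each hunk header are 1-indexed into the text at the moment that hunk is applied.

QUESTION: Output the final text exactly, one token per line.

Hunk 1: at line 2 remove [gvu] add [iprlb,yor,pivz] -> 9 lines: ecet zjvzk iprlb yor pivz trxbk fwmjk lyp zlq
Hunk 2: at line 3 remove [pivz,trxbk] add [aqkgv,elesx,qhoiv] -> 10 lines: ecet zjvzk iprlb yor aqkgv elesx qhoiv fwmjk lyp zlq
Hunk 3: at line 1 remove [iprlb] add [psps,lstho] -> 11 lines: ecet zjvzk psps lstho yor aqkgv elesx qhoiv fwmjk lyp zlq
Hunk 4: at line 1 remove [psps] add [qrgwy,ifrfh] -> 12 lines: ecet zjvzk qrgwy ifrfh lstho yor aqkgv elesx qhoiv fwmjk lyp zlq
Hunk 5: at line 4 remove [yor,aqkgv] add [pem,rtqw] -> 12 lines: ecet zjvzk qrgwy ifrfh lstho pem rtqw elesx qhoiv fwmjk lyp zlq

Answer: ecet
zjvzk
qrgwy
ifrfh
lstho
pem
rtqw
elesx
qhoiv
fwmjk
lyp
zlq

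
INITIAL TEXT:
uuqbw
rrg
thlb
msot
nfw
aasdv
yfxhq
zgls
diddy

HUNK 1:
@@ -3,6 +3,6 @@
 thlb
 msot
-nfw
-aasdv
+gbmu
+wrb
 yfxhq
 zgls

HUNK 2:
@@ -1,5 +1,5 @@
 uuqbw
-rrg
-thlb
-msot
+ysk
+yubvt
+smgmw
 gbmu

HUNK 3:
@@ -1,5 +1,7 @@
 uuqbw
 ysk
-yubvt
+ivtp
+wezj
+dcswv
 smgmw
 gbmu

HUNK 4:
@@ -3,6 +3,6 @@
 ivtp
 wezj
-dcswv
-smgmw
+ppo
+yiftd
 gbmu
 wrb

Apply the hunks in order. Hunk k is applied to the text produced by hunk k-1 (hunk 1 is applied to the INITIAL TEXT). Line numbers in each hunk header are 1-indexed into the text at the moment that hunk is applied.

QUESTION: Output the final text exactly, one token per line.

Hunk 1: at line 3 remove [nfw,aasdv] add [gbmu,wrb] -> 9 lines: uuqbw rrg thlb msot gbmu wrb yfxhq zgls diddy
Hunk 2: at line 1 remove [rrg,thlb,msot] add [ysk,yubvt,smgmw] -> 9 lines: uuqbw ysk yubvt smgmw gbmu wrb yfxhq zgls diddy
Hunk 3: at line 1 remove [yubvt] add [ivtp,wezj,dcswv] -> 11 lines: uuqbw ysk ivtp wezj dcswv smgmw gbmu wrb yfxhq zgls diddy
Hunk 4: at line 3 remove [dcswv,smgmw] add [ppo,yiftd] -> 11 lines: uuqbw ysk ivtp wezj ppo yiftd gbmu wrb yfxhq zgls diddy

Answer: uuqbw
ysk
ivtp
wezj
ppo
yiftd
gbmu
wrb
yfxhq
zgls
diddy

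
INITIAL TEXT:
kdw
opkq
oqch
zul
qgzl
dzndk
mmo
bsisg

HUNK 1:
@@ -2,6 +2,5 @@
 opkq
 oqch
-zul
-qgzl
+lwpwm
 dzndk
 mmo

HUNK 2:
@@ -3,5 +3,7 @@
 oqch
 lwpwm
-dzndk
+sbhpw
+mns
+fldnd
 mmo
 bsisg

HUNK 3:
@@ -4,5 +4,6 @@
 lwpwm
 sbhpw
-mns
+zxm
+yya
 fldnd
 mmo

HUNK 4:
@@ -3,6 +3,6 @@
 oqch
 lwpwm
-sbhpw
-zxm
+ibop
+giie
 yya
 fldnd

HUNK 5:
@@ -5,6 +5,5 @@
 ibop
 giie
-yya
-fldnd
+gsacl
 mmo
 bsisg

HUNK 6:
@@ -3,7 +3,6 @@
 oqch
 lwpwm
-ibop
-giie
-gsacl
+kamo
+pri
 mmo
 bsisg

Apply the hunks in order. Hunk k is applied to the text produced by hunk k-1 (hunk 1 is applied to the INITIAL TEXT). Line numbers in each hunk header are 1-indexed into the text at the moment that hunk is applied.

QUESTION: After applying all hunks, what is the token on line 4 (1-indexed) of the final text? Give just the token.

Hunk 1: at line 2 remove [zul,qgzl] add [lwpwm] -> 7 lines: kdw opkq oqch lwpwm dzndk mmo bsisg
Hunk 2: at line 3 remove [dzndk] add [sbhpw,mns,fldnd] -> 9 lines: kdw opkq oqch lwpwm sbhpw mns fldnd mmo bsisg
Hunk 3: at line 4 remove [mns] add [zxm,yya] -> 10 lines: kdw opkq oqch lwpwm sbhpw zxm yya fldnd mmo bsisg
Hunk 4: at line 3 remove [sbhpw,zxm] add [ibop,giie] -> 10 lines: kdw opkq oqch lwpwm ibop giie yya fldnd mmo bsisg
Hunk 5: at line 5 remove [yya,fldnd] add [gsacl] -> 9 lines: kdw opkq oqch lwpwm ibop giie gsacl mmo bsisg
Hunk 6: at line 3 remove [ibop,giie,gsacl] add [kamo,pri] -> 8 lines: kdw opkq oqch lwpwm kamo pri mmo bsisg
Final line 4: lwpwm

Answer: lwpwm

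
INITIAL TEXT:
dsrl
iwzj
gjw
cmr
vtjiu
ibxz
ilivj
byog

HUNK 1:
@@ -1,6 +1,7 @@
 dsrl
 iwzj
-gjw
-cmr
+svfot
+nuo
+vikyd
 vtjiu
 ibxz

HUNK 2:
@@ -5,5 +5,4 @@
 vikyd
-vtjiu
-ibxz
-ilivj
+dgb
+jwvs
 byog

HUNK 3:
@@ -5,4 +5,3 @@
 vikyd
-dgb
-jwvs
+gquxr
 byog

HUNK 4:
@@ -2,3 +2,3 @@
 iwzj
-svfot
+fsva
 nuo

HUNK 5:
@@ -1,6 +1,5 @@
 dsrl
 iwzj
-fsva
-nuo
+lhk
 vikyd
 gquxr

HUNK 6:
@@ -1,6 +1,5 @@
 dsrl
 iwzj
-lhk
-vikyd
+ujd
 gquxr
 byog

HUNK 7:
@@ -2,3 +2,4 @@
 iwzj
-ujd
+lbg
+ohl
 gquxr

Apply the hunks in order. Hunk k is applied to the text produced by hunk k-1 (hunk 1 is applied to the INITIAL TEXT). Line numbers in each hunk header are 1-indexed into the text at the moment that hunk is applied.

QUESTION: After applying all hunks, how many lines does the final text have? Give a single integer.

Answer: 6

Derivation:
Hunk 1: at line 1 remove [gjw,cmr] add [svfot,nuo,vikyd] -> 9 lines: dsrl iwzj svfot nuo vikyd vtjiu ibxz ilivj byog
Hunk 2: at line 5 remove [vtjiu,ibxz,ilivj] add [dgb,jwvs] -> 8 lines: dsrl iwzj svfot nuo vikyd dgb jwvs byog
Hunk 3: at line 5 remove [dgb,jwvs] add [gquxr] -> 7 lines: dsrl iwzj svfot nuo vikyd gquxr byog
Hunk 4: at line 2 remove [svfot] add [fsva] -> 7 lines: dsrl iwzj fsva nuo vikyd gquxr byog
Hunk 5: at line 1 remove [fsva,nuo] add [lhk] -> 6 lines: dsrl iwzj lhk vikyd gquxr byog
Hunk 6: at line 1 remove [lhk,vikyd] add [ujd] -> 5 lines: dsrl iwzj ujd gquxr byog
Hunk 7: at line 2 remove [ujd] add [lbg,ohl] -> 6 lines: dsrl iwzj lbg ohl gquxr byog
Final line count: 6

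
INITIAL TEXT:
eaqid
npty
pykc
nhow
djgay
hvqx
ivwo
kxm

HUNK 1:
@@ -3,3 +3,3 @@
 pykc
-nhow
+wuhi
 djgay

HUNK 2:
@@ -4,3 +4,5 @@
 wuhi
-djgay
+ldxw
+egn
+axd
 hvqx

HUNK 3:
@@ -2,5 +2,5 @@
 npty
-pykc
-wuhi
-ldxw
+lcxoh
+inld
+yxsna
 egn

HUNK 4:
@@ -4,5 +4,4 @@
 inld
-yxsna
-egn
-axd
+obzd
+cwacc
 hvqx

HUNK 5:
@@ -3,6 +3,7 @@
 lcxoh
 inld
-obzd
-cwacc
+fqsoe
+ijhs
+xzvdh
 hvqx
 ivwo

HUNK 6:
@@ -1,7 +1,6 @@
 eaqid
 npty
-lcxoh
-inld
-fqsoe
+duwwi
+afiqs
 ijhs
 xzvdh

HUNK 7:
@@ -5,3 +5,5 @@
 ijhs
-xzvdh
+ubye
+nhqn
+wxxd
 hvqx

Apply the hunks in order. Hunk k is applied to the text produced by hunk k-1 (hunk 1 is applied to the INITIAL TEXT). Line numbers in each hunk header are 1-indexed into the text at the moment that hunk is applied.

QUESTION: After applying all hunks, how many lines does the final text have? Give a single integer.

Answer: 11

Derivation:
Hunk 1: at line 3 remove [nhow] add [wuhi] -> 8 lines: eaqid npty pykc wuhi djgay hvqx ivwo kxm
Hunk 2: at line 4 remove [djgay] add [ldxw,egn,axd] -> 10 lines: eaqid npty pykc wuhi ldxw egn axd hvqx ivwo kxm
Hunk 3: at line 2 remove [pykc,wuhi,ldxw] add [lcxoh,inld,yxsna] -> 10 lines: eaqid npty lcxoh inld yxsna egn axd hvqx ivwo kxm
Hunk 4: at line 4 remove [yxsna,egn,axd] add [obzd,cwacc] -> 9 lines: eaqid npty lcxoh inld obzd cwacc hvqx ivwo kxm
Hunk 5: at line 3 remove [obzd,cwacc] add [fqsoe,ijhs,xzvdh] -> 10 lines: eaqid npty lcxoh inld fqsoe ijhs xzvdh hvqx ivwo kxm
Hunk 6: at line 1 remove [lcxoh,inld,fqsoe] add [duwwi,afiqs] -> 9 lines: eaqid npty duwwi afiqs ijhs xzvdh hvqx ivwo kxm
Hunk 7: at line 5 remove [xzvdh] add [ubye,nhqn,wxxd] -> 11 lines: eaqid npty duwwi afiqs ijhs ubye nhqn wxxd hvqx ivwo kxm
Final line count: 11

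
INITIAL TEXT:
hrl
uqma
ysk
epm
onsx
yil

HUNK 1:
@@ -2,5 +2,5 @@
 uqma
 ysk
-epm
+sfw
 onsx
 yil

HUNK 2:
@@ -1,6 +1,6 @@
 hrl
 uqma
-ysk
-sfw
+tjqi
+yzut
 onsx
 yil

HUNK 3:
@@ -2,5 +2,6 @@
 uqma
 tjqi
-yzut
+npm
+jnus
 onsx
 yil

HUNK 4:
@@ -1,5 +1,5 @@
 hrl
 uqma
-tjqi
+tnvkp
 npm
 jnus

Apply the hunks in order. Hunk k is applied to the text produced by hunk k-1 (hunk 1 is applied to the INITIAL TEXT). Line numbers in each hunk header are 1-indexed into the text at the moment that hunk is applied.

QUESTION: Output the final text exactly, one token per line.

Answer: hrl
uqma
tnvkp
npm
jnus
onsx
yil

Derivation:
Hunk 1: at line 2 remove [epm] add [sfw] -> 6 lines: hrl uqma ysk sfw onsx yil
Hunk 2: at line 1 remove [ysk,sfw] add [tjqi,yzut] -> 6 lines: hrl uqma tjqi yzut onsx yil
Hunk 3: at line 2 remove [yzut] add [npm,jnus] -> 7 lines: hrl uqma tjqi npm jnus onsx yil
Hunk 4: at line 1 remove [tjqi] add [tnvkp] -> 7 lines: hrl uqma tnvkp npm jnus onsx yil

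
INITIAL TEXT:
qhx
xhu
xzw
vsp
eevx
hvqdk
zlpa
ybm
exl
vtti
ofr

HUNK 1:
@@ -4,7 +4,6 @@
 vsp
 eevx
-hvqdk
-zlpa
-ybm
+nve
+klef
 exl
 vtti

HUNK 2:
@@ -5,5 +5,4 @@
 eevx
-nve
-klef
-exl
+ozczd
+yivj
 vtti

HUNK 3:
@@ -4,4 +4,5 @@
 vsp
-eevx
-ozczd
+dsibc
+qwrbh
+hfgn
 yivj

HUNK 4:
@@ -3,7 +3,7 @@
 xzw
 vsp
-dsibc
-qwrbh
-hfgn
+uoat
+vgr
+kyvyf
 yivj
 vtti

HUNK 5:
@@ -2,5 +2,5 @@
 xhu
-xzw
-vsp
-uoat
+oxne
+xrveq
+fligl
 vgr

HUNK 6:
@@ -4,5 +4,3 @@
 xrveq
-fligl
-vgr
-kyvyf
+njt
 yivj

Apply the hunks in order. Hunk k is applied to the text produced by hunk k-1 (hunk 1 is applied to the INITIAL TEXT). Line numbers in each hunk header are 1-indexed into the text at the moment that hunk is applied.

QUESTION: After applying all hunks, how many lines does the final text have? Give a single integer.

Hunk 1: at line 4 remove [hvqdk,zlpa,ybm] add [nve,klef] -> 10 lines: qhx xhu xzw vsp eevx nve klef exl vtti ofr
Hunk 2: at line 5 remove [nve,klef,exl] add [ozczd,yivj] -> 9 lines: qhx xhu xzw vsp eevx ozczd yivj vtti ofr
Hunk 3: at line 4 remove [eevx,ozczd] add [dsibc,qwrbh,hfgn] -> 10 lines: qhx xhu xzw vsp dsibc qwrbh hfgn yivj vtti ofr
Hunk 4: at line 3 remove [dsibc,qwrbh,hfgn] add [uoat,vgr,kyvyf] -> 10 lines: qhx xhu xzw vsp uoat vgr kyvyf yivj vtti ofr
Hunk 5: at line 2 remove [xzw,vsp,uoat] add [oxne,xrveq,fligl] -> 10 lines: qhx xhu oxne xrveq fligl vgr kyvyf yivj vtti ofr
Hunk 6: at line 4 remove [fligl,vgr,kyvyf] add [njt] -> 8 lines: qhx xhu oxne xrveq njt yivj vtti ofr
Final line count: 8

Answer: 8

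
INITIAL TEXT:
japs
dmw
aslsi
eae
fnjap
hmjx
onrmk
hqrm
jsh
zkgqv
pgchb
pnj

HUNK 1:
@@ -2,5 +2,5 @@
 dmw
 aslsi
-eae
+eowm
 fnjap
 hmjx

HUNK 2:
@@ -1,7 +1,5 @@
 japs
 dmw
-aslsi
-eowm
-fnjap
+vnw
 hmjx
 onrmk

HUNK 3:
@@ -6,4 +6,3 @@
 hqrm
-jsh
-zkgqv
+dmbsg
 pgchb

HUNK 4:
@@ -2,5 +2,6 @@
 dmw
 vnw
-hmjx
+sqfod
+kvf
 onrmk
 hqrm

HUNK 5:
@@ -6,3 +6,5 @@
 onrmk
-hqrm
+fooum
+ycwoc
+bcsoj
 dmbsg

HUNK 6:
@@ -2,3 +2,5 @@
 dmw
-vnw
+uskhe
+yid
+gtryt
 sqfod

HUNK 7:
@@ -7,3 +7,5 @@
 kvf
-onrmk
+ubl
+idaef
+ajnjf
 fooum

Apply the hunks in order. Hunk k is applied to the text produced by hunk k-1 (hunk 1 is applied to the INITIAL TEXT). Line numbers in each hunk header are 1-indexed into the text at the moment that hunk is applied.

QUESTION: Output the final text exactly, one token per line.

Hunk 1: at line 2 remove [eae] add [eowm] -> 12 lines: japs dmw aslsi eowm fnjap hmjx onrmk hqrm jsh zkgqv pgchb pnj
Hunk 2: at line 1 remove [aslsi,eowm,fnjap] add [vnw] -> 10 lines: japs dmw vnw hmjx onrmk hqrm jsh zkgqv pgchb pnj
Hunk 3: at line 6 remove [jsh,zkgqv] add [dmbsg] -> 9 lines: japs dmw vnw hmjx onrmk hqrm dmbsg pgchb pnj
Hunk 4: at line 2 remove [hmjx] add [sqfod,kvf] -> 10 lines: japs dmw vnw sqfod kvf onrmk hqrm dmbsg pgchb pnj
Hunk 5: at line 6 remove [hqrm] add [fooum,ycwoc,bcsoj] -> 12 lines: japs dmw vnw sqfod kvf onrmk fooum ycwoc bcsoj dmbsg pgchb pnj
Hunk 6: at line 2 remove [vnw] add [uskhe,yid,gtryt] -> 14 lines: japs dmw uskhe yid gtryt sqfod kvf onrmk fooum ycwoc bcsoj dmbsg pgchb pnj
Hunk 7: at line 7 remove [onrmk] add [ubl,idaef,ajnjf] -> 16 lines: japs dmw uskhe yid gtryt sqfod kvf ubl idaef ajnjf fooum ycwoc bcsoj dmbsg pgchb pnj

Answer: japs
dmw
uskhe
yid
gtryt
sqfod
kvf
ubl
idaef
ajnjf
fooum
ycwoc
bcsoj
dmbsg
pgchb
pnj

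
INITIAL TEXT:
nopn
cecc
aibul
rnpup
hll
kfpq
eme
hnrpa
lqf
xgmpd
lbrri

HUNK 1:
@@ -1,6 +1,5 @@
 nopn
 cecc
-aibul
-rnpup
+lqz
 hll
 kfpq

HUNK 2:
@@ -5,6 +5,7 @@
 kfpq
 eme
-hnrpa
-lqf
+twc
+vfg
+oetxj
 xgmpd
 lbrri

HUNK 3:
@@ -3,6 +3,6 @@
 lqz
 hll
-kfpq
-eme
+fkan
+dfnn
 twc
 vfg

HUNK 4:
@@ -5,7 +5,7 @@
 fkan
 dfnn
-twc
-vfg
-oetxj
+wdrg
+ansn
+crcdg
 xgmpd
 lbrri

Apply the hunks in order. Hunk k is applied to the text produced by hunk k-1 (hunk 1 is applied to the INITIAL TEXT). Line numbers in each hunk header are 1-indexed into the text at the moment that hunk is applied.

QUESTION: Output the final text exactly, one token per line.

Hunk 1: at line 1 remove [aibul,rnpup] add [lqz] -> 10 lines: nopn cecc lqz hll kfpq eme hnrpa lqf xgmpd lbrri
Hunk 2: at line 5 remove [hnrpa,lqf] add [twc,vfg,oetxj] -> 11 lines: nopn cecc lqz hll kfpq eme twc vfg oetxj xgmpd lbrri
Hunk 3: at line 3 remove [kfpq,eme] add [fkan,dfnn] -> 11 lines: nopn cecc lqz hll fkan dfnn twc vfg oetxj xgmpd lbrri
Hunk 4: at line 5 remove [twc,vfg,oetxj] add [wdrg,ansn,crcdg] -> 11 lines: nopn cecc lqz hll fkan dfnn wdrg ansn crcdg xgmpd lbrri

Answer: nopn
cecc
lqz
hll
fkan
dfnn
wdrg
ansn
crcdg
xgmpd
lbrri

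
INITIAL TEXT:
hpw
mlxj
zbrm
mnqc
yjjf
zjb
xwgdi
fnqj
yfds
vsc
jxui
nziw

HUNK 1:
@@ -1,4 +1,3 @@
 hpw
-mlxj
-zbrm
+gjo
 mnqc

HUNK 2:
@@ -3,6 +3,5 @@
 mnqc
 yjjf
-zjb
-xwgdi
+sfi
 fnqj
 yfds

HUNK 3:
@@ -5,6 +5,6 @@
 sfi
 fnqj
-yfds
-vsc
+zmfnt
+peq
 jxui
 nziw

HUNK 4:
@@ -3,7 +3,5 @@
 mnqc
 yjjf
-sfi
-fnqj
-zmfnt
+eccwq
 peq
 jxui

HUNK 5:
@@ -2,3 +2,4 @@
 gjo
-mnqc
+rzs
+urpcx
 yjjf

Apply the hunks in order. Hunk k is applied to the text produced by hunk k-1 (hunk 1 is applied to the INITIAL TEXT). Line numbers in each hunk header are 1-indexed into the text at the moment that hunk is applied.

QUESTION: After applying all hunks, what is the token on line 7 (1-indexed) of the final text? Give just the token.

Hunk 1: at line 1 remove [mlxj,zbrm] add [gjo] -> 11 lines: hpw gjo mnqc yjjf zjb xwgdi fnqj yfds vsc jxui nziw
Hunk 2: at line 3 remove [zjb,xwgdi] add [sfi] -> 10 lines: hpw gjo mnqc yjjf sfi fnqj yfds vsc jxui nziw
Hunk 3: at line 5 remove [yfds,vsc] add [zmfnt,peq] -> 10 lines: hpw gjo mnqc yjjf sfi fnqj zmfnt peq jxui nziw
Hunk 4: at line 3 remove [sfi,fnqj,zmfnt] add [eccwq] -> 8 lines: hpw gjo mnqc yjjf eccwq peq jxui nziw
Hunk 5: at line 2 remove [mnqc] add [rzs,urpcx] -> 9 lines: hpw gjo rzs urpcx yjjf eccwq peq jxui nziw
Final line 7: peq

Answer: peq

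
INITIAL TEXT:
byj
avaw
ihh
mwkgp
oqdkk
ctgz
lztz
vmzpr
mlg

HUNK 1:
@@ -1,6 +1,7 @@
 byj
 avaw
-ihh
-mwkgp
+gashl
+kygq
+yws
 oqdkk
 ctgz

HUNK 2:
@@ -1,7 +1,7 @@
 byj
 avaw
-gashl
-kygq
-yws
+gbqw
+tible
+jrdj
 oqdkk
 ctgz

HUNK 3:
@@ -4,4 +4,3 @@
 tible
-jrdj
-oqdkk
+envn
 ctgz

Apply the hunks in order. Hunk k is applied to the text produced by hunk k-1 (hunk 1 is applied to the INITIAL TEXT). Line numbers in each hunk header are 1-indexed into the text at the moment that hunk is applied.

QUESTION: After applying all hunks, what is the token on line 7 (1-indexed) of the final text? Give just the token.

Hunk 1: at line 1 remove [ihh,mwkgp] add [gashl,kygq,yws] -> 10 lines: byj avaw gashl kygq yws oqdkk ctgz lztz vmzpr mlg
Hunk 2: at line 1 remove [gashl,kygq,yws] add [gbqw,tible,jrdj] -> 10 lines: byj avaw gbqw tible jrdj oqdkk ctgz lztz vmzpr mlg
Hunk 3: at line 4 remove [jrdj,oqdkk] add [envn] -> 9 lines: byj avaw gbqw tible envn ctgz lztz vmzpr mlg
Final line 7: lztz

Answer: lztz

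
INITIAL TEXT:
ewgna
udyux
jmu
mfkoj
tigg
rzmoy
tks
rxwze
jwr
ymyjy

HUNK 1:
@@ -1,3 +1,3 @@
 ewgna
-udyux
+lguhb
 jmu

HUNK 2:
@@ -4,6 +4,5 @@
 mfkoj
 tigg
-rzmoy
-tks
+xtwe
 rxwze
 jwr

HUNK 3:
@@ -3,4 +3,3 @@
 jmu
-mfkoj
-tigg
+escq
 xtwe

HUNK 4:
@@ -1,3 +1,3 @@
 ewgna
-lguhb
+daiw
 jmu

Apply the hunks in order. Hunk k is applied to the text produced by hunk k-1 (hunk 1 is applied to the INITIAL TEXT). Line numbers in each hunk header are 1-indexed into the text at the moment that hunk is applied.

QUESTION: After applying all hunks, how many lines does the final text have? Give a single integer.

Answer: 8

Derivation:
Hunk 1: at line 1 remove [udyux] add [lguhb] -> 10 lines: ewgna lguhb jmu mfkoj tigg rzmoy tks rxwze jwr ymyjy
Hunk 2: at line 4 remove [rzmoy,tks] add [xtwe] -> 9 lines: ewgna lguhb jmu mfkoj tigg xtwe rxwze jwr ymyjy
Hunk 3: at line 3 remove [mfkoj,tigg] add [escq] -> 8 lines: ewgna lguhb jmu escq xtwe rxwze jwr ymyjy
Hunk 4: at line 1 remove [lguhb] add [daiw] -> 8 lines: ewgna daiw jmu escq xtwe rxwze jwr ymyjy
Final line count: 8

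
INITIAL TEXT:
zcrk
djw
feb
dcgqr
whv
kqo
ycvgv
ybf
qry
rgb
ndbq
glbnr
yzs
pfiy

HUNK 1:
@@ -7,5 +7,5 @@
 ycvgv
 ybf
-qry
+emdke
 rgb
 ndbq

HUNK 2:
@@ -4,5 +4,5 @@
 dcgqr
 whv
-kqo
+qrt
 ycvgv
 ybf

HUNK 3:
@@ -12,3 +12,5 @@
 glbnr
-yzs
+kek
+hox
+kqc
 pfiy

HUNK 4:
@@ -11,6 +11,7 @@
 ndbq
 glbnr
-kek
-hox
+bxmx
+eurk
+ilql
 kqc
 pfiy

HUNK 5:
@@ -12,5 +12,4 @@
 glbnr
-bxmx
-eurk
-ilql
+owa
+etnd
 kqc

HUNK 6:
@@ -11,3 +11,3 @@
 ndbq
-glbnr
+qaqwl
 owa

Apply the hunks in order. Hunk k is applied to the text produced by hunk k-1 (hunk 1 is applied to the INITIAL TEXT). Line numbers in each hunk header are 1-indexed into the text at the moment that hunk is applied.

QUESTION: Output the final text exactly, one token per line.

Hunk 1: at line 7 remove [qry] add [emdke] -> 14 lines: zcrk djw feb dcgqr whv kqo ycvgv ybf emdke rgb ndbq glbnr yzs pfiy
Hunk 2: at line 4 remove [kqo] add [qrt] -> 14 lines: zcrk djw feb dcgqr whv qrt ycvgv ybf emdke rgb ndbq glbnr yzs pfiy
Hunk 3: at line 12 remove [yzs] add [kek,hox,kqc] -> 16 lines: zcrk djw feb dcgqr whv qrt ycvgv ybf emdke rgb ndbq glbnr kek hox kqc pfiy
Hunk 4: at line 11 remove [kek,hox] add [bxmx,eurk,ilql] -> 17 lines: zcrk djw feb dcgqr whv qrt ycvgv ybf emdke rgb ndbq glbnr bxmx eurk ilql kqc pfiy
Hunk 5: at line 12 remove [bxmx,eurk,ilql] add [owa,etnd] -> 16 lines: zcrk djw feb dcgqr whv qrt ycvgv ybf emdke rgb ndbq glbnr owa etnd kqc pfiy
Hunk 6: at line 11 remove [glbnr] add [qaqwl] -> 16 lines: zcrk djw feb dcgqr whv qrt ycvgv ybf emdke rgb ndbq qaqwl owa etnd kqc pfiy

Answer: zcrk
djw
feb
dcgqr
whv
qrt
ycvgv
ybf
emdke
rgb
ndbq
qaqwl
owa
etnd
kqc
pfiy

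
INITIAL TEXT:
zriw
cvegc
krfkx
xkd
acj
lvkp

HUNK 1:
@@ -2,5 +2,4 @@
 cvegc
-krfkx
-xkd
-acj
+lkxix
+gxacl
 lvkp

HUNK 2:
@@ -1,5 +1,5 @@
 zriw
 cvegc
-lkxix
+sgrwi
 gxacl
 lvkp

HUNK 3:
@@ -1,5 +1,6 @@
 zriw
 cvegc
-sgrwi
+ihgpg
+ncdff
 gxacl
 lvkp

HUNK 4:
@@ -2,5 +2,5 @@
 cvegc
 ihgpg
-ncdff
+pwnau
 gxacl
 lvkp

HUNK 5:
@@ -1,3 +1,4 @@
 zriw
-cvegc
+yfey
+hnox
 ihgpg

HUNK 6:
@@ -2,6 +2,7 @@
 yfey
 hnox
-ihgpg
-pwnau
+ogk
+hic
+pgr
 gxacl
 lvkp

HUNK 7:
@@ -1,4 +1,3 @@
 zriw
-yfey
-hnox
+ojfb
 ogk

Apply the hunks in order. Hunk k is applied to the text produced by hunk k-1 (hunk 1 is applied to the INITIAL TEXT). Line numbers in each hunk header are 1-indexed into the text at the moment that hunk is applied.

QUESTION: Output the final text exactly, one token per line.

Hunk 1: at line 2 remove [krfkx,xkd,acj] add [lkxix,gxacl] -> 5 lines: zriw cvegc lkxix gxacl lvkp
Hunk 2: at line 1 remove [lkxix] add [sgrwi] -> 5 lines: zriw cvegc sgrwi gxacl lvkp
Hunk 3: at line 1 remove [sgrwi] add [ihgpg,ncdff] -> 6 lines: zriw cvegc ihgpg ncdff gxacl lvkp
Hunk 4: at line 2 remove [ncdff] add [pwnau] -> 6 lines: zriw cvegc ihgpg pwnau gxacl lvkp
Hunk 5: at line 1 remove [cvegc] add [yfey,hnox] -> 7 lines: zriw yfey hnox ihgpg pwnau gxacl lvkp
Hunk 6: at line 2 remove [ihgpg,pwnau] add [ogk,hic,pgr] -> 8 lines: zriw yfey hnox ogk hic pgr gxacl lvkp
Hunk 7: at line 1 remove [yfey,hnox] add [ojfb] -> 7 lines: zriw ojfb ogk hic pgr gxacl lvkp

Answer: zriw
ojfb
ogk
hic
pgr
gxacl
lvkp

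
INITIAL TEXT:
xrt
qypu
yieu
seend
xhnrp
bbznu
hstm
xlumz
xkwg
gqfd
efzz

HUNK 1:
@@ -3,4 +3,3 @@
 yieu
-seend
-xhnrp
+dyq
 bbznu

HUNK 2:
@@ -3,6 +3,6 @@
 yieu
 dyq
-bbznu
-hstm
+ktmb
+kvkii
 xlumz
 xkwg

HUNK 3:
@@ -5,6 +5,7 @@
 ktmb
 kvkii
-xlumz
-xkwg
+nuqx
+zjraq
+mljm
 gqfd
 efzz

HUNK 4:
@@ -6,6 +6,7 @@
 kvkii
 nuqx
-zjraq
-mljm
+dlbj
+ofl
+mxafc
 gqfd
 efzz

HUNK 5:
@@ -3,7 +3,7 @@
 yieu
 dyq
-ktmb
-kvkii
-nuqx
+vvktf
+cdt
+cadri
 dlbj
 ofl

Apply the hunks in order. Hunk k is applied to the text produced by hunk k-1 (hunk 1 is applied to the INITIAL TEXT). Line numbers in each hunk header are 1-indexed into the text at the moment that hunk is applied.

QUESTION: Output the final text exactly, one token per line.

Answer: xrt
qypu
yieu
dyq
vvktf
cdt
cadri
dlbj
ofl
mxafc
gqfd
efzz

Derivation:
Hunk 1: at line 3 remove [seend,xhnrp] add [dyq] -> 10 lines: xrt qypu yieu dyq bbznu hstm xlumz xkwg gqfd efzz
Hunk 2: at line 3 remove [bbznu,hstm] add [ktmb,kvkii] -> 10 lines: xrt qypu yieu dyq ktmb kvkii xlumz xkwg gqfd efzz
Hunk 3: at line 5 remove [xlumz,xkwg] add [nuqx,zjraq,mljm] -> 11 lines: xrt qypu yieu dyq ktmb kvkii nuqx zjraq mljm gqfd efzz
Hunk 4: at line 6 remove [zjraq,mljm] add [dlbj,ofl,mxafc] -> 12 lines: xrt qypu yieu dyq ktmb kvkii nuqx dlbj ofl mxafc gqfd efzz
Hunk 5: at line 3 remove [ktmb,kvkii,nuqx] add [vvktf,cdt,cadri] -> 12 lines: xrt qypu yieu dyq vvktf cdt cadri dlbj ofl mxafc gqfd efzz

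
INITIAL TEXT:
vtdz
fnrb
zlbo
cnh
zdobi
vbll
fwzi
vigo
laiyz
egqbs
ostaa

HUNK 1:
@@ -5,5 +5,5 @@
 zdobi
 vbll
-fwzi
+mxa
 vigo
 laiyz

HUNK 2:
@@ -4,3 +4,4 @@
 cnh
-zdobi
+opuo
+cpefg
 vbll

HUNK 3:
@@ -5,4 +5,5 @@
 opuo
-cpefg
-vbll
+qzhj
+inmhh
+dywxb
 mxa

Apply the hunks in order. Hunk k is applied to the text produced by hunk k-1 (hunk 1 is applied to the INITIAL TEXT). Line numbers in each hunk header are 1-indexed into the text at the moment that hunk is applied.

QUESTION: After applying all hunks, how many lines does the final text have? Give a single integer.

Hunk 1: at line 5 remove [fwzi] add [mxa] -> 11 lines: vtdz fnrb zlbo cnh zdobi vbll mxa vigo laiyz egqbs ostaa
Hunk 2: at line 4 remove [zdobi] add [opuo,cpefg] -> 12 lines: vtdz fnrb zlbo cnh opuo cpefg vbll mxa vigo laiyz egqbs ostaa
Hunk 3: at line 5 remove [cpefg,vbll] add [qzhj,inmhh,dywxb] -> 13 lines: vtdz fnrb zlbo cnh opuo qzhj inmhh dywxb mxa vigo laiyz egqbs ostaa
Final line count: 13

Answer: 13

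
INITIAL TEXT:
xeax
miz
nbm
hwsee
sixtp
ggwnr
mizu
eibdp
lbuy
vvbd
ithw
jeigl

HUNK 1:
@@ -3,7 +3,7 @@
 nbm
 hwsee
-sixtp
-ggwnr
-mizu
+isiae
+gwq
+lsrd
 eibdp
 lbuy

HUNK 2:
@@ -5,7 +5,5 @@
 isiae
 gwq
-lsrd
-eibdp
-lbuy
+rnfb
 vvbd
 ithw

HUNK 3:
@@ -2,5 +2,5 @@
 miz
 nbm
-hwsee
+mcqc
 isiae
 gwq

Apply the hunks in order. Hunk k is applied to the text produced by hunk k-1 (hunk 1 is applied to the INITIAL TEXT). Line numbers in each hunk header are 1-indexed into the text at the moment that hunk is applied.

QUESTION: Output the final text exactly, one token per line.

Hunk 1: at line 3 remove [sixtp,ggwnr,mizu] add [isiae,gwq,lsrd] -> 12 lines: xeax miz nbm hwsee isiae gwq lsrd eibdp lbuy vvbd ithw jeigl
Hunk 2: at line 5 remove [lsrd,eibdp,lbuy] add [rnfb] -> 10 lines: xeax miz nbm hwsee isiae gwq rnfb vvbd ithw jeigl
Hunk 3: at line 2 remove [hwsee] add [mcqc] -> 10 lines: xeax miz nbm mcqc isiae gwq rnfb vvbd ithw jeigl

Answer: xeax
miz
nbm
mcqc
isiae
gwq
rnfb
vvbd
ithw
jeigl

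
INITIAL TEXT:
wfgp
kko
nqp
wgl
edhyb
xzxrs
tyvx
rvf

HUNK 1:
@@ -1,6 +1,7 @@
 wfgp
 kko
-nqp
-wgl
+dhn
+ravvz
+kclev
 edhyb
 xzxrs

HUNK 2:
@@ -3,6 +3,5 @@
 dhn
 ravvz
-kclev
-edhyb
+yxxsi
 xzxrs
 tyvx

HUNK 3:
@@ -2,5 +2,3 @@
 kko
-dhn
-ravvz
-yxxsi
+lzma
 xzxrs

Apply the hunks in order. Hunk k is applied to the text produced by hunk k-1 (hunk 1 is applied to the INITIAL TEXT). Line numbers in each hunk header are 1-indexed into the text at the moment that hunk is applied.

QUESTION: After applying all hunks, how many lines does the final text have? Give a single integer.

Hunk 1: at line 1 remove [nqp,wgl] add [dhn,ravvz,kclev] -> 9 lines: wfgp kko dhn ravvz kclev edhyb xzxrs tyvx rvf
Hunk 2: at line 3 remove [kclev,edhyb] add [yxxsi] -> 8 lines: wfgp kko dhn ravvz yxxsi xzxrs tyvx rvf
Hunk 3: at line 2 remove [dhn,ravvz,yxxsi] add [lzma] -> 6 lines: wfgp kko lzma xzxrs tyvx rvf
Final line count: 6

Answer: 6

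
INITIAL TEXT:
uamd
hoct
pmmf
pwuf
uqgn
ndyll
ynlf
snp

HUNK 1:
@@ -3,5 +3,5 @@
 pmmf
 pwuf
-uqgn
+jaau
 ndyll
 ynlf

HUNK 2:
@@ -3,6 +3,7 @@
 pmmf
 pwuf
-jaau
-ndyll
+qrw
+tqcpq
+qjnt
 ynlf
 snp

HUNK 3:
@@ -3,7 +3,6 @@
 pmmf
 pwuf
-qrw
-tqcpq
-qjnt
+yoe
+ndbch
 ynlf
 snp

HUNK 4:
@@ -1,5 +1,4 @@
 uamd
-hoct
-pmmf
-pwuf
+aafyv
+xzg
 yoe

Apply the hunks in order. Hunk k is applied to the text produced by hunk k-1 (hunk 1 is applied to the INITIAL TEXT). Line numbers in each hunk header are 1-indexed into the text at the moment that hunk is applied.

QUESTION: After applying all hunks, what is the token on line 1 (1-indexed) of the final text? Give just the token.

Hunk 1: at line 3 remove [uqgn] add [jaau] -> 8 lines: uamd hoct pmmf pwuf jaau ndyll ynlf snp
Hunk 2: at line 3 remove [jaau,ndyll] add [qrw,tqcpq,qjnt] -> 9 lines: uamd hoct pmmf pwuf qrw tqcpq qjnt ynlf snp
Hunk 3: at line 3 remove [qrw,tqcpq,qjnt] add [yoe,ndbch] -> 8 lines: uamd hoct pmmf pwuf yoe ndbch ynlf snp
Hunk 4: at line 1 remove [hoct,pmmf,pwuf] add [aafyv,xzg] -> 7 lines: uamd aafyv xzg yoe ndbch ynlf snp
Final line 1: uamd

Answer: uamd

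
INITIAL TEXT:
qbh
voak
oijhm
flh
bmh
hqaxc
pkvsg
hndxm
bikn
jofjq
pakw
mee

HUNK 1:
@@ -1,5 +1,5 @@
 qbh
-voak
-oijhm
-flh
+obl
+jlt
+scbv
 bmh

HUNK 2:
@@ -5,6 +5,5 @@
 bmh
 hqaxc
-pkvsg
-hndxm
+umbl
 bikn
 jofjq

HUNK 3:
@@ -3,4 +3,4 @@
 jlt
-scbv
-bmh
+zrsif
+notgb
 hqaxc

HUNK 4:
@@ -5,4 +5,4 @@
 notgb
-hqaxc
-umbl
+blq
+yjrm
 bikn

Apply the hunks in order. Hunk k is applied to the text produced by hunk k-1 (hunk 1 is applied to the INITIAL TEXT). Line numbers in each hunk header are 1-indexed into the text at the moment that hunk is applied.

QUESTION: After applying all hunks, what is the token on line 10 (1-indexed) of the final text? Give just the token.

Answer: pakw

Derivation:
Hunk 1: at line 1 remove [voak,oijhm,flh] add [obl,jlt,scbv] -> 12 lines: qbh obl jlt scbv bmh hqaxc pkvsg hndxm bikn jofjq pakw mee
Hunk 2: at line 5 remove [pkvsg,hndxm] add [umbl] -> 11 lines: qbh obl jlt scbv bmh hqaxc umbl bikn jofjq pakw mee
Hunk 3: at line 3 remove [scbv,bmh] add [zrsif,notgb] -> 11 lines: qbh obl jlt zrsif notgb hqaxc umbl bikn jofjq pakw mee
Hunk 4: at line 5 remove [hqaxc,umbl] add [blq,yjrm] -> 11 lines: qbh obl jlt zrsif notgb blq yjrm bikn jofjq pakw mee
Final line 10: pakw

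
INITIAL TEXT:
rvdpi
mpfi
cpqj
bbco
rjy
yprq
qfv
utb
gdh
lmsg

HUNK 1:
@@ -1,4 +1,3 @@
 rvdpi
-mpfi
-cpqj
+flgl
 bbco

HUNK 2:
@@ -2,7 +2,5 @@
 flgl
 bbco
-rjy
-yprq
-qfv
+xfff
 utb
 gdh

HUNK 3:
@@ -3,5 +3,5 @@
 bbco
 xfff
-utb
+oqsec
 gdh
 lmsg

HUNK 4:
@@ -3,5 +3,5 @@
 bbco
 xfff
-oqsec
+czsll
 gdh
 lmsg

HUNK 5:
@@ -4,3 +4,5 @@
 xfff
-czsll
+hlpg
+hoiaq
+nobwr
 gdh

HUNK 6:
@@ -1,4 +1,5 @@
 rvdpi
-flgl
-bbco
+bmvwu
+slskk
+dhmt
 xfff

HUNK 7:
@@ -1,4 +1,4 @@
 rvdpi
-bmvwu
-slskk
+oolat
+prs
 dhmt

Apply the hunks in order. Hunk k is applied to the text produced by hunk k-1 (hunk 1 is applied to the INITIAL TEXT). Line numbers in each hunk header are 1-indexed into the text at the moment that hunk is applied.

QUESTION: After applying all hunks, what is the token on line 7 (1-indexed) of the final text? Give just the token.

Hunk 1: at line 1 remove [mpfi,cpqj] add [flgl] -> 9 lines: rvdpi flgl bbco rjy yprq qfv utb gdh lmsg
Hunk 2: at line 2 remove [rjy,yprq,qfv] add [xfff] -> 7 lines: rvdpi flgl bbco xfff utb gdh lmsg
Hunk 3: at line 3 remove [utb] add [oqsec] -> 7 lines: rvdpi flgl bbco xfff oqsec gdh lmsg
Hunk 4: at line 3 remove [oqsec] add [czsll] -> 7 lines: rvdpi flgl bbco xfff czsll gdh lmsg
Hunk 5: at line 4 remove [czsll] add [hlpg,hoiaq,nobwr] -> 9 lines: rvdpi flgl bbco xfff hlpg hoiaq nobwr gdh lmsg
Hunk 6: at line 1 remove [flgl,bbco] add [bmvwu,slskk,dhmt] -> 10 lines: rvdpi bmvwu slskk dhmt xfff hlpg hoiaq nobwr gdh lmsg
Hunk 7: at line 1 remove [bmvwu,slskk] add [oolat,prs] -> 10 lines: rvdpi oolat prs dhmt xfff hlpg hoiaq nobwr gdh lmsg
Final line 7: hoiaq

Answer: hoiaq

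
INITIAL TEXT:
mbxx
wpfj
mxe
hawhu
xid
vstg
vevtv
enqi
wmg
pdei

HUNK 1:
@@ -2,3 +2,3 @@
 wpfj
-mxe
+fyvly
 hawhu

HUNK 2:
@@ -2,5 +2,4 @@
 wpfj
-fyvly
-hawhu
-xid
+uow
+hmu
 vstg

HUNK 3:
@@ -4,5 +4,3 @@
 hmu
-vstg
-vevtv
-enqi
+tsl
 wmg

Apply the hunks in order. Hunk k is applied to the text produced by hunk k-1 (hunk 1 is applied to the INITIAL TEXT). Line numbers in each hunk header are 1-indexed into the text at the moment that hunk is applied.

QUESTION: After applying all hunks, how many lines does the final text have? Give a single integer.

Answer: 7

Derivation:
Hunk 1: at line 2 remove [mxe] add [fyvly] -> 10 lines: mbxx wpfj fyvly hawhu xid vstg vevtv enqi wmg pdei
Hunk 2: at line 2 remove [fyvly,hawhu,xid] add [uow,hmu] -> 9 lines: mbxx wpfj uow hmu vstg vevtv enqi wmg pdei
Hunk 3: at line 4 remove [vstg,vevtv,enqi] add [tsl] -> 7 lines: mbxx wpfj uow hmu tsl wmg pdei
Final line count: 7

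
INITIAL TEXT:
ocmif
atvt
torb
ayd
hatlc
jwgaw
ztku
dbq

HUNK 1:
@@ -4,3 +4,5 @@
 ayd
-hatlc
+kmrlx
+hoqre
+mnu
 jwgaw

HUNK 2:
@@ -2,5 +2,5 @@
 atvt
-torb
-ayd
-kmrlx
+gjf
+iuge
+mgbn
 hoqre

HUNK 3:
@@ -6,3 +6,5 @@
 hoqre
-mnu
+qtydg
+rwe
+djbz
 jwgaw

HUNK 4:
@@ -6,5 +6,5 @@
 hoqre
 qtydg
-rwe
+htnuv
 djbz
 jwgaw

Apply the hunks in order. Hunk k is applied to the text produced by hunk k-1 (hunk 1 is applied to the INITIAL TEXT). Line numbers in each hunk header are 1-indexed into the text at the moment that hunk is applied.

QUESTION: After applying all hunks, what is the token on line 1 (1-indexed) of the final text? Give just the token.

Answer: ocmif

Derivation:
Hunk 1: at line 4 remove [hatlc] add [kmrlx,hoqre,mnu] -> 10 lines: ocmif atvt torb ayd kmrlx hoqre mnu jwgaw ztku dbq
Hunk 2: at line 2 remove [torb,ayd,kmrlx] add [gjf,iuge,mgbn] -> 10 lines: ocmif atvt gjf iuge mgbn hoqre mnu jwgaw ztku dbq
Hunk 3: at line 6 remove [mnu] add [qtydg,rwe,djbz] -> 12 lines: ocmif atvt gjf iuge mgbn hoqre qtydg rwe djbz jwgaw ztku dbq
Hunk 4: at line 6 remove [rwe] add [htnuv] -> 12 lines: ocmif atvt gjf iuge mgbn hoqre qtydg htnuv djbz jwgaw ztku dbq
Final line 1: ocmif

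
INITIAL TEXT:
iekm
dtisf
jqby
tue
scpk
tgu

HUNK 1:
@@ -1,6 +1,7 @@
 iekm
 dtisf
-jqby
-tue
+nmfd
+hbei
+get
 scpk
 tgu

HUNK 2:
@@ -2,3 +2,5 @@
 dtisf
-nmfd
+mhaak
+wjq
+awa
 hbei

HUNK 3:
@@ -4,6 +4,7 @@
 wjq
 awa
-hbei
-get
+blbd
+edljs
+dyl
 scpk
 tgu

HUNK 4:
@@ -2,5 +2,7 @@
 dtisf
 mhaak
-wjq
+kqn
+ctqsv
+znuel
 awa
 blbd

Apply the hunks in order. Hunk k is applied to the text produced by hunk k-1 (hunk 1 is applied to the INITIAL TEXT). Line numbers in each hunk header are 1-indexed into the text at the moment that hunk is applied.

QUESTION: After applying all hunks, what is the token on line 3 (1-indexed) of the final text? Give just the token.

Answer: mhaak

Derivation:
Hunk 1: at line 1 remove [jqby,tue] add [nmfd,hbei,get] -> 7 lines: iekm dtisf nmfd hbei get scpk tgu
Hunk 2: at line 2 remove [nmfd] add [mhaak,wjq,awa] -> 9 lines: iekm dtisf mhaak wjq awa hbei get scpk tgu
Hunk 3: at line 4 remove [hbei,get] add [blbd,edljs,dyl] -> 10 lines: iekm dtisf mhaak wjq awa blbd edljs dyl scpk tgu
Hunk 4: at line 2 remove [wjq] add [kqn,ctqsv,znuel] -> 12 lines: iekm dtisf mhaak kqn ctqsv znuel awa blbd edljs dyl scpk tgu
Final line 3: mhaak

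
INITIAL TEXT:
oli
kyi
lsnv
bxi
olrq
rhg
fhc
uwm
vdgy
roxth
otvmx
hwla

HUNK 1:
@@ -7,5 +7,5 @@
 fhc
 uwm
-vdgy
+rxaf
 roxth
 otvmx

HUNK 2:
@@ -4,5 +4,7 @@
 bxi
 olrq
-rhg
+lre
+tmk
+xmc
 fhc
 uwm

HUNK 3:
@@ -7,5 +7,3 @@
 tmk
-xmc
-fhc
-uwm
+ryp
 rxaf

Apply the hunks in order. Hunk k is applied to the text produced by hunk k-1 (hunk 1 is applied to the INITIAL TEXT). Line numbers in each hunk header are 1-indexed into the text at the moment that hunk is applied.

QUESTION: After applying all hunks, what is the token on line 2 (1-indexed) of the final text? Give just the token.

Answer: kyi

Derivation:
Hunk 1: at line 7 remove [vdgy] add [rxaf] -> 12 lines: oli kyi lsnv bxi olrq rhg fhc uwm rxaf roxth otvmx hwla
Hunk 2: at line 4 remove [rhg] add [lre,tmk,xmc] -> 14 lines: oli kyi lsnv bxi olrq lre tmk xmc fhc uwm rxaf roxth otvmx hwla
Hunk 3: at line 7 remove [xmc,fhc,uwm] add [ryp] -> 12 lines: oli kyi lsnv bxi olrq lre tmk ryp rxaf roxth otvmx hwla
Final line 2: kyi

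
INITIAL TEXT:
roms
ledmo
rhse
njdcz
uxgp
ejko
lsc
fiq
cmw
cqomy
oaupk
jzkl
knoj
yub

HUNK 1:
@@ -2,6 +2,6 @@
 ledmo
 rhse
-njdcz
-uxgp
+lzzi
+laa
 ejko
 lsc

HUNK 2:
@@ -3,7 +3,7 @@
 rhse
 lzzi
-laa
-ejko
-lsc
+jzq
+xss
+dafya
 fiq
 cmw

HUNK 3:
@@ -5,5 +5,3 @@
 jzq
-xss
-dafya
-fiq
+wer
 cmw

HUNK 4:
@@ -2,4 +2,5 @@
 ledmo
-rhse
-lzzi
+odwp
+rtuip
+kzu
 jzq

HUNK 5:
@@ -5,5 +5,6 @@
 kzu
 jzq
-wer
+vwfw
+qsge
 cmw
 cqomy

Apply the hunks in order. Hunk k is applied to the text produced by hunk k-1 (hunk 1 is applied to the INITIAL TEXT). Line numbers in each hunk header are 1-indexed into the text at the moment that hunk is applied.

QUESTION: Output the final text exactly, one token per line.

Answer: roms
ledmo
odwp
rtuip
kzu
jzq
vwfw
qsge
cmw
cqomy
oaupk
jzkl
knoj
yub

Derivation:
Hunk 1: at line 2 remove [njdcz,uxgp] add [lzzi,laa] -> 14 lines: roms ledmo rhse lzzi laa ejko lsc fiq cmw cqomy oaupk jzkl knoj yub
Hunk 2: at line 3 remove [laa,ejko,lsc] add [jzq,xss,dafya] -> 14 lines: roms ledmo rhse lzzi jzq xss dafya fiq cmw cqomy oaupk jzkl knoj yub
Hunk 3: at line 5 remove [xss,dafya,fiq] add [wer] -> 12 lines: roms ledmo rhse lzzi jzq wer cmw cqomy oaupk jzkl knoj yub
Hunk 4: at line 2 remove [rhse,lzzi] add [odwp,rtuip,kzu] -> 13 lines: roms ledmo odwp rtuip kzu jzq wer cmw cqomy oaupk jzkl knoj yub
Hunk 5: at line 5 remove [wer] add [vwfw,qsge] -> 14 lines: roms ledmo odwp rtuip kzu jzq vwfw qsge cmw cqomy oaupk jzkl knoj yub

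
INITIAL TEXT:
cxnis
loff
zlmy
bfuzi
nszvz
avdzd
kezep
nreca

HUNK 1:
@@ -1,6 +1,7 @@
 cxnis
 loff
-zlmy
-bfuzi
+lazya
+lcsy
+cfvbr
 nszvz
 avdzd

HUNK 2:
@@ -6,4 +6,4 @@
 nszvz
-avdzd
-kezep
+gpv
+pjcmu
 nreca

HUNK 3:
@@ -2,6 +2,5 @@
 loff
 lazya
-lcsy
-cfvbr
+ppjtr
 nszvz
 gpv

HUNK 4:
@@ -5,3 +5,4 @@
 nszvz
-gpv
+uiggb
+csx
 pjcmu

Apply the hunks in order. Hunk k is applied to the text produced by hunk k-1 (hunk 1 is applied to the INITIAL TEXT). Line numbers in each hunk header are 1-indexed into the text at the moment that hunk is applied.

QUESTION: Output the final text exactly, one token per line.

Hunk 1: at line 1 remove [zlmy,bfuzi] add [lazya,lcsy,cfvbr] -> 9 lines: cxnis loff lazya lcsy cfvbr nszvz avdzd kezep nreca
Hunk 2: at line 6 remove [avdzd,kezep] add [gpv,pjcmu] -> 9 lines: cxnis loff lazya lcsy cfvbr nszvz gpv pjcmu nreca
Hunk 3: at line 2 remove [lcsy,cfvbr] add [ppjtr] -> 8 lines: cxnis loff lazya ppjtr nszvz gpv pjcmu nreca
Hunk 4: at line 5 remove [gpv] add [uiggb,csx] -> 9 lines: cxnis loff lazya ppjtr nszvz uiggb csx pjcmu nreca

Answer: cxnis
loff
lazya
ppjtr
nszvz
uiggb
csx
pjcmu
nreca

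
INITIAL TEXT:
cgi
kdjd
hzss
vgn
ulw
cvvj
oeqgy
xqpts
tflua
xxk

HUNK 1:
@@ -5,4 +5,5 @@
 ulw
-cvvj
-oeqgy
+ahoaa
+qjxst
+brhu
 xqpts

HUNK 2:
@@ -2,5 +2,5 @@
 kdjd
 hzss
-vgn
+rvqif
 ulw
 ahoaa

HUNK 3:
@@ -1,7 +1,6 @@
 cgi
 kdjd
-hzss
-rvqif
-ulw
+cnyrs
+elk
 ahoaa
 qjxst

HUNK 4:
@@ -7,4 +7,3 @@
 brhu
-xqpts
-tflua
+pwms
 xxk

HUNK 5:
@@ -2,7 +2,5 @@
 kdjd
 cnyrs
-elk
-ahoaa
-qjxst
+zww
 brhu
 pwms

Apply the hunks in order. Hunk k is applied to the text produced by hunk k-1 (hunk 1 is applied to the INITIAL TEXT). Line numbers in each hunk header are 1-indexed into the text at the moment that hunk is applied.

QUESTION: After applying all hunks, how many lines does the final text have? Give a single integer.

Hunk 1: at line 5 remove [cvvj,oeqgy] add [ahoaa,qjxst,brhu] -> 11 lines: cgi kdjd hzss vgn ulw ahoaa qjxst brhu xqpts tflua xxk
Hunk 2: at line 2 remove [vgn] add [rvqif] -> 11 lines: cgi kdjd hzss rvqif ulw ahoaa qjxst brhu xqpts tflua xxk
Hunk 3: at line 1 remove [hzss,rvqif,ulw] add [cnyrs,elk] -> 10 lines: cgi kdjd cnyrs elk ahoaa qjxst brhu xqpts tflua xxk
Hunk 4: at line 7 remove [xqpts,tflua] add [pwms] -> 9 lines: cgi kdjd cnyrs elk ahoaa qjxst brhu pwms xxk
Hunk 5: at line 2 remove [elk,ahoaa,qjxst] add [zww] -> 7 lines: cgi kdjd cnyrs zww brhu pwms xxk
Final line count: 7

Answer: 7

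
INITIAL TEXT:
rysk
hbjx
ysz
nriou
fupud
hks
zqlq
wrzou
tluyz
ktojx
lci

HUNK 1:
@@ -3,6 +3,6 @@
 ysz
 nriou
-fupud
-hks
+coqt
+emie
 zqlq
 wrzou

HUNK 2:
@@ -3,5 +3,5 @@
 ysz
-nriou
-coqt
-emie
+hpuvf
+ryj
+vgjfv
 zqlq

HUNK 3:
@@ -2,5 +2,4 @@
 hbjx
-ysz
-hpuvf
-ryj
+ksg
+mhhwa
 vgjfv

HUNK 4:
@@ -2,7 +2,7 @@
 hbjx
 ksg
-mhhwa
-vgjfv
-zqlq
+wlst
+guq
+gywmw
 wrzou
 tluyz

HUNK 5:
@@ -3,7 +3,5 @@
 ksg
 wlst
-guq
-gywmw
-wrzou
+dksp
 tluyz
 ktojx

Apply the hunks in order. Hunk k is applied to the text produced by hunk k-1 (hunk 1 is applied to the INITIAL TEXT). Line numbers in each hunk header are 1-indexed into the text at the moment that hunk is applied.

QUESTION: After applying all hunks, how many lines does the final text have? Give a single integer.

Hunk 1: at line 3 remove [fupud,hks] add [coqt,emie] -> 11 lines: rysk hbjx ysz nriou coqt emie zqlq wrzou tluyz ktojx lci
Hunk 2: at line 3 remove [nriou,coqt,emie] add [hpuvf,ryj,vgjfv] -> 11 lines: rysk hbjx ysz hpuvf ryj vgjfv zqlq wrzou tluyz ktojx lci
Hunk 3: at line 2 remove [ysz,hpuvf,ryj] add [ksg,mhhwa] -> 10 lines: rysk hbjx ksg mhhwa vgjfv zqlq wrzou tluyz ktojx lci
Hunk 4: at line 2 remove [mhhwa,vgjfv,zqlq] add [wlst,guq,gywmw] -> 10 lines: rysk hbjx ksg wlst guq gywmw wrzou tluyz ktojx lci
Hunk 5: at line 3 remove [guq,gywmw,wrzou] add [dksp] -> 8 lines: rysk hbjx ksg wlst dksp tluyz ktojx lci
Final line count: 8

Answer: 8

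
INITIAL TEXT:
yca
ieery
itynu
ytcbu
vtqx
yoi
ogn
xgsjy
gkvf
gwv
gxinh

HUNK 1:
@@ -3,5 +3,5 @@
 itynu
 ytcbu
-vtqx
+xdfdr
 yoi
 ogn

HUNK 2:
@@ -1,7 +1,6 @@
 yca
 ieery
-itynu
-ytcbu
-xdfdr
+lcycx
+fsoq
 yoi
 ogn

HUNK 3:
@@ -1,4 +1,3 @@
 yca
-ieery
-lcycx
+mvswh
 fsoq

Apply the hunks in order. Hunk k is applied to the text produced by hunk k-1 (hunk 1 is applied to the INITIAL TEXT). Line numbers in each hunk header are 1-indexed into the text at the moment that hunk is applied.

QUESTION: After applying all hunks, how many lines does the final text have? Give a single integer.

Answer: 9

Derivation:
Hunk 1: at line 3 remove [vtqx] add [xdfdr] -> 11 lines: yca ieery itynu ytcbu xdfdr yoi ogn xgsjy gkvf gwv gxinh
Hunk 2: at line 1 remove [itynu,ytcbu,xdfdr] add [lcycx,fsoq] -> 10 lines: yca ieery lcycx fsoq yoi ogn xgsjy gkvf gwv gxinh
Hunk 3: at line 1 remove [ieery,lcycx] add [mvswh] -> 9 lines: yca mvswh fsoq yoi ogn xgsjy gkvf gwv gxinh
Final line count: 9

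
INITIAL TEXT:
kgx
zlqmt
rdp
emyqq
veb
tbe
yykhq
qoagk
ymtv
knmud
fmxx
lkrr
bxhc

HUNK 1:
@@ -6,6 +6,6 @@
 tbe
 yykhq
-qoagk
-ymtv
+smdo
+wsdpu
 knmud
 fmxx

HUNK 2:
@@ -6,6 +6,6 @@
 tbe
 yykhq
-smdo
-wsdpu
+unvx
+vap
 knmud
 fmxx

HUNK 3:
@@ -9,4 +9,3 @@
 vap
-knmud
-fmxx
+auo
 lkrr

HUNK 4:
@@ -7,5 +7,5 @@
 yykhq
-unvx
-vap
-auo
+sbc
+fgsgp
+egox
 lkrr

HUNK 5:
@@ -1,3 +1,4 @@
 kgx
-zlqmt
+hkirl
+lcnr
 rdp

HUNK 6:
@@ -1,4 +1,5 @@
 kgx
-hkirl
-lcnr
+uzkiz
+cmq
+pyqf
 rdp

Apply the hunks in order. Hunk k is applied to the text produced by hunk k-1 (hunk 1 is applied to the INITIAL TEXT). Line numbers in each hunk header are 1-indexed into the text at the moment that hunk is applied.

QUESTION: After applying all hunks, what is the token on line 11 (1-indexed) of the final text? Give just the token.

Hunk 1: at line 6 remove [qoagk,ymtv] add [smdo,wsdpu] -> 13 lines: kgx zlqmt rdp emyqq veb tbe yykhq smdo wsdpu knmud fmxx lkrr bxhc
Hunk 2: at line 6 remove [smdo,wsdpu] add [unvx,vap] -> 13 lines: kgx zlqmt rdp emyqq veb tbe yykhq unvx vap knmud fmxx lkrr bxhc
Hunk 3: at line 9 remove [knmud,fmxx] add [auo] -> 12 lines: kgx zlqmt rdp emyqq veb tbe yykhq unvx vap auo lkrr bxhc
Hunk 4: at line 7 remove [unvx,vap,auo] add [sbc,fgsgp,egox] -> 12 lines: kgx zlqmt rdp emyqq veb tbe yykhq sbc fgsgp egox lkrr bxhc
Hunk 5: at line 1 remove [zlqmt] add [hkirl,lcnr] -> 13 lines: kgx hkirl lcnr rdp emyqq veb tbe yykhq sbc fgsgp egox lkrr bxhc
Hunk 6: at line 1 remove [hkirl,lcnr] add [uzkiz,cmq,pyqf] -> 14 lines: kgx uzkiz cmq pyqf rdp emyqq veb tbe yykhq sbc fgsgp egox lkrr bxhc
Final line 11: fgsgp

Answer: fgsgp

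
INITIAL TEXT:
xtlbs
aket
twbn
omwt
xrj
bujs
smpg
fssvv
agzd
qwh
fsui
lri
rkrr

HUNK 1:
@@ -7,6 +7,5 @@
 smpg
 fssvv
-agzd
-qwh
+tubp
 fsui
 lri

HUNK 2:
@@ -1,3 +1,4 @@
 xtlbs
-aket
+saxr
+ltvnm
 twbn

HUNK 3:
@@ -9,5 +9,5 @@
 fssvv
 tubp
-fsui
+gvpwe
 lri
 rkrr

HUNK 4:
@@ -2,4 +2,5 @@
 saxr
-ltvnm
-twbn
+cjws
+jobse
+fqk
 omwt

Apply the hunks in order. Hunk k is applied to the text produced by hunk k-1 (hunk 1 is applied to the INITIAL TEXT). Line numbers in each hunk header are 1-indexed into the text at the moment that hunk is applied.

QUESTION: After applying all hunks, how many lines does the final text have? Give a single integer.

Hunk 1: at line 7 remove [agzd,qwh] add [tubp] -> 12 lines: xtlbs aket twbn omwt xrj bujs smpg fssvv tubp fsui lri rkrr
Hunk 2: at line 1 remove [aket] add [saxr,ltvnm] -> 13 lines: xtlbs saxr ltvnm twbn omwt xrj bujs smpg fssvv tubp fsui lri rkrr
Hunk 3: at line 9 remove [fsui] add [gvpwe] -> 13 lines: xtlbs saxr ltvnm twbn omwt xrj bujs smpg fssvv tubp gvpwe lri rkrr
Hunk 4: at line 2 remove [ltvnm,twbn] add [cjws,jobse,fqk] -> 14 lines: xtlbs saxr cjws jobse fqk omwt xrj bujs smpg fssvv tubp gvpwe lri rkrr
Final line count: 14

Answer: 14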